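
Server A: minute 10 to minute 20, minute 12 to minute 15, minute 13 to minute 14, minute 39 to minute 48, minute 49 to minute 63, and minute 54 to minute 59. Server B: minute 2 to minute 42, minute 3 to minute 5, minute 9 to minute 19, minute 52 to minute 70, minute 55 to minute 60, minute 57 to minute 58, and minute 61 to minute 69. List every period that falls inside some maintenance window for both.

minute 10 to minute 20, minute 39 to minute 42, minute 52 to minute 63

A, merged: minute 10 to minute 20, minute 39 to minute 48, minute 49 to minute 63.
B, merged: minute 2 to minute 42, minute 52 to minute 70.
minute 10 to minute 20 overlaps B on minute 10 to minute 20.
minute 39 to minute 48 overlaps B on minute 39 to minute 42.
minute 49 to minute 63 overlaps B on minute 52 to minute 63.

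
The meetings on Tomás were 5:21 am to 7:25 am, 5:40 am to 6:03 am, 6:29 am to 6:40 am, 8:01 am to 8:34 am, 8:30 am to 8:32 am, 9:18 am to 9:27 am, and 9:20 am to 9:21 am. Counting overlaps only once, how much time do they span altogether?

2 h 46 min

Merged: 5:21 am–7:25 am, 8:01 am–8:34 am, 9:18 am–9:27 am.
Lengths: 2 h 4 min + 33 min + 9 min = 2 h 46 min.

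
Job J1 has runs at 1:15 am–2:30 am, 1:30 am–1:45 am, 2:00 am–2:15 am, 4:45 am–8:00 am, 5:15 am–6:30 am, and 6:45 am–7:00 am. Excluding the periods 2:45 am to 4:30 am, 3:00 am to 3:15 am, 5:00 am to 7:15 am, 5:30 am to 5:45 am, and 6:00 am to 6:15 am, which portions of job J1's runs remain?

First set merges to 1:15 am–2:30 am, 4:45 am–8:00 am.
Second set merges to 2:45 am–4:30 am, 5:00 am–7:15 am.
1:15 am–2:30 am: nothing removed.
4:45 am–8:00 am \ B = 4:45 am–5:00 am, 7:15 am–8:00 am.

1:15 am–2:30 am, 4:45 am–5:00 am, 7:15 am–8:00 am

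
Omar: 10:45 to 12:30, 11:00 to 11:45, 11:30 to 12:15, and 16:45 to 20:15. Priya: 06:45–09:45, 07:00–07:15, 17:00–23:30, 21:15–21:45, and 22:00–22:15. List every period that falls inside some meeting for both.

Merge the first list: 10:45–12:30, 16:45–20:15.
Merge the second list: 06:45–09:45, 17:00–23:30.
10:45–12:30 falls entirely outside B.
16:45–20:15 overlaps B on 17:00–20:15.

17:00–20:15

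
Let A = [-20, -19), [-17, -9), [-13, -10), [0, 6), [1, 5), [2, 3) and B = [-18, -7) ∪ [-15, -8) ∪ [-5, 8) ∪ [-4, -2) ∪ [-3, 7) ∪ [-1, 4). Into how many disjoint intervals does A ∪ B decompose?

Merge the first list: [-20, -19), [-17, -9), [0, 6).
Merge the second list: [-18, -7), [-5, 8).
A ∪ B = [-20, -19), [-18, -7), [-5, 8).
That is 3 disjoint pieces.

3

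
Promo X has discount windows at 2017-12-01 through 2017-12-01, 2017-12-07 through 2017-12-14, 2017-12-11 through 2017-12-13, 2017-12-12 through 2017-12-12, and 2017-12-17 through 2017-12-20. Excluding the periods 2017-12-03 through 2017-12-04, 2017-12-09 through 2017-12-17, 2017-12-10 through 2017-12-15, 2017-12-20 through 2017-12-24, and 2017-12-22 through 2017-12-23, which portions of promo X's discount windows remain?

2017-12-01 through 2017-12-01, 2017-12-07 through 2017-12-08, 2017-12-18 through 2017-12-19

Merge the first list: 2017-12-01 through 2017-12-01, 2017-12-07 through 2017-12-14, 2017-12-17 through 2017-12-20.
Merge the second list: 2017-12-03 through 2017-12-04, 2017-12-09 through 2017-12-17, 2017-12-20 through 2017-12-24.
2017-12-01 through 2017-12-01: no B overlap → unchanged.
2017-12-07 through 2017-12-14 minus B → 2017-12-07 through 2017-12-08.
2017-12-17 through 2017-12-20 minus B → 2017-12-18 through 2017-12-19.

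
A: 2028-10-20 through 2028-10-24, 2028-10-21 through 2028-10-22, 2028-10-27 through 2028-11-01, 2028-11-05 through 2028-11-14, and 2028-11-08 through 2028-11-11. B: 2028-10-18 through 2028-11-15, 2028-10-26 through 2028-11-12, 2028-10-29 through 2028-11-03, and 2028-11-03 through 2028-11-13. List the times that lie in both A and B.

2028-10-20 through 2028-10-24, 2028-10-27 through 2028-11-01, 2028-11-05 through 2028-11-14

First set merges to 2028-10-20 through 2028-10-24, 2028-10-27 through 2028-11-01, 2028-11-05 through 2028-11-14.
Second set merges to 2028-10-18 through 2028-11-15.
2028-10-20 through 2028-10-24 ∩ B → 2028-10-20 through 2028-10-24.
2028-10-27 through 2028-11-01 ∩ B → 2028-10-27 through 2028-11-01.
2028-11-05 through 2028-11-14 ∩ B → 2028-11-05 through 2028-11-14.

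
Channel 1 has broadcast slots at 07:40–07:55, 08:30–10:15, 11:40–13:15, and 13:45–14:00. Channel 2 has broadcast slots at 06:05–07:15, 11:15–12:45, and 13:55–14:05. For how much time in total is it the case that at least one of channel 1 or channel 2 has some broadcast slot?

A ∪ B = 06:05–07:15, 07:40–07:55, 08:30–10:15, 11:15–13:15, 13:45–14:05.
Total: 1 h 10 min + 15 min + 1 h 45 min + 2 h + 20 min = 5 h 30 min.

5 h 30 min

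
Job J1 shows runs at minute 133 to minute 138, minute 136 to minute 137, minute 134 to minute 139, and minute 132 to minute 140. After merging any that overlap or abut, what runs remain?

minute 132 to minute 140

Sort by start: minute 132 to minute 140, minute 133 to minute 138, minute 134 to minute 139, minute 136 to minute 137.
minute 133 to minute 138 overlaps/touches minute 132 to minute 140 → extend to minute 132 to minute 140.
minute 134 to minute 139 overlaps/touches minute 132 to minute 140 → extend to minute 132 to minute 140.
minute 136 to minute 137 overlaps/touches minute 132 to minute 140 → extend to minute 132 to minute 140.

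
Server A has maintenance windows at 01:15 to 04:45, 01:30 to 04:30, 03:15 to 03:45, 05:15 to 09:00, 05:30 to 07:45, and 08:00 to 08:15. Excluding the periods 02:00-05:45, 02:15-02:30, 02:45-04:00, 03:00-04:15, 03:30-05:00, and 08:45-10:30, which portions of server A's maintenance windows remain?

01:15–02:00, 05:45–08:45

A, merged: 01:15–04:45, 05:15–09:00.
B, merged: 02:00–05:45, 08:45–10:30.
01:15–04:45 minus B → 01:15–02:00.
05:15–09:00 minus B → 05:45–08:45.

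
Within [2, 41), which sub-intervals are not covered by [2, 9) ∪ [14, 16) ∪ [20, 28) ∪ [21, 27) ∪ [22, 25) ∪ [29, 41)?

The merged coverage is [2, 9), [14, 16), [20, 28), [29, 41).
Gaps within [2, 41): [9, 14), [16, 20), [28, 29).

[9, 14) ∪ [16, 20) ∪ [28, 29)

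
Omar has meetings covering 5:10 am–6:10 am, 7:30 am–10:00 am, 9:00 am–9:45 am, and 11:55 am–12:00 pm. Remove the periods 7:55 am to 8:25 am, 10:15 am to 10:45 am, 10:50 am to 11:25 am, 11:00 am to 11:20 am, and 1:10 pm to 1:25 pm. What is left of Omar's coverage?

5:10 am-6:10 am, 7:30 am-7:55 am, 8:25 am-10:00 am, 11:55 am-12:00 pm

A, merged: 5:10 am-6:10 am, 7:30 am-10:00 am, 11:55 am-12:00 pm.
B, merged: 7:55 am-8:25 am, 10:15 am-10:45 am, 10:50 am-11:25 am, 1:10 pm-1:25 pm.
5:10 am-6:10 am: nothing removed.
7:30 am-10:00 am \ B = 7:30 am-7:55 am, 8:25 am-10:00 am.
11:55 am-12:00 pm: nothing removed.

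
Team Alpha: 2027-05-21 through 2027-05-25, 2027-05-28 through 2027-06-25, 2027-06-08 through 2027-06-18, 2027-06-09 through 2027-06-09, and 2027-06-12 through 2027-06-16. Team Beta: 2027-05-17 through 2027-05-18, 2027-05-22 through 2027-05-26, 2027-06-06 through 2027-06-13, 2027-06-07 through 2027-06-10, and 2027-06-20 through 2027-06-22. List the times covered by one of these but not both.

2027-05-17 through 2027-05-18, 2027-05-21 through 2027-05-21, 2027-05-26 through 2027-05-26, 2027-05-28 through 2027-06-05, 2027-06-14 through 2027-06-19, 2027-06-23 through 2027-06-25

First set merges to 2027-05-21 through 2027-05-25, 2027-05-28 through 2027-06-25.
Second set merges to 2027-05-17 through 2027-05-18, 2027-05-22 through 2027-05-26, 2027-06-06 through 2027-06-13, 2027-06-20 through 2027-06-22.
A but not B: 2027-05-21 through 2027-05-21, 2027-05-28 through 2027-06-05, 2027-06-14 through 2027-06-19, 2027-06-23 through 2027-06-25.
B but not A: 2027-05-17 through 2027-05-18, 2027-05-26 through 2027-05-26.
Combining gives A △ B.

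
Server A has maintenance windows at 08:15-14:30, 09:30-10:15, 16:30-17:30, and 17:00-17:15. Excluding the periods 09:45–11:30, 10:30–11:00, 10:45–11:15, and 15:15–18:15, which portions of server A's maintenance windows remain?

08:15–09:45, 11:30–14:30

Merge the first list: 08:15–14:30, 16:30–17:30.
Merge the second list: 09:45–11:30, 15:15–18:15.
08:15–14:30 \ B = 08:15–09:45, 11:30–14:30.
16:30–17:30: entirely removed.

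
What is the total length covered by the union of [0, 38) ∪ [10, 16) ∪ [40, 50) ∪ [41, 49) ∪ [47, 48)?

Merged: [0, 38), [40, 50).
Lengths: 38 + 10 = 48.

48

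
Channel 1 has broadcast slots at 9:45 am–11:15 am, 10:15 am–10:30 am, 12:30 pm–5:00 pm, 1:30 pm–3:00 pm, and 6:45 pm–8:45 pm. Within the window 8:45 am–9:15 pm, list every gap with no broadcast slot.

8:45 am-9:45 am, 11:15 am-12:30 pm, 5:00 pm-6:45 pm, 8:45 pm-9:15 pm

After merging, the occupied span is 9:45 am-11:15 am, 12:30 pm-5:00 pm, 6:45 pm-8:45 pm.
Gaps within 8:45 am-9:15 pm: 8:45 am-9:45 am, 11:15 am-12:30 pm, 5:00 pm-6:45 pm, 8:45 pm-9:15 pm.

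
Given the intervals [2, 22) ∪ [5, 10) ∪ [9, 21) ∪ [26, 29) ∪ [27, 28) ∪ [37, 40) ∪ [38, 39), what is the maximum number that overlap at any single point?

Sweep endpoints in order; track running count of active intervals.
Peak of 3 reached at 9.

3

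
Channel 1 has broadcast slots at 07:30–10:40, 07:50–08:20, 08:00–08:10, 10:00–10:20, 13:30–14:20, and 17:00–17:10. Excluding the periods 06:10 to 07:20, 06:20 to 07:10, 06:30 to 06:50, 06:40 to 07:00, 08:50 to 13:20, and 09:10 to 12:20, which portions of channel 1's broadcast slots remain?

A, merged: 07:30–10:40, 13:30–14:20, 17:00–17:10.
B, merged: 06:10–07:20, 08:50–13:20.
07:30–10:40 with B removed leaves 07:30–08:50.
13:30–14:20 is untouched.
17:00–17:10 is untouched.

07:30–08:50, 13:30–14:20, 17:00–17:10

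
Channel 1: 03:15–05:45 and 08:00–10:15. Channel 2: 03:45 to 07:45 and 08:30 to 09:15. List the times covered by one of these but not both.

03:15–03:45, 05:45–07:45, 08:00–08:30, 09:15–10:15

A \ B = 03:15–03:45, 08:00–08:30, 09:15–10:15.
B \ A = 05:45–07:45.
Union of the two gives the symmetric difference.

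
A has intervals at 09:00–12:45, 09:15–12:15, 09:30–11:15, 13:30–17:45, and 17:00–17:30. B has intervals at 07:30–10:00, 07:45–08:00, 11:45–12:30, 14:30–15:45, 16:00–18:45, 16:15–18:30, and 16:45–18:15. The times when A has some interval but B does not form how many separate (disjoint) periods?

4

First set merges to 09:00–12:45, 13:30–17:45.
Second set merges to 07:30–10:00, 11:45–12:30, 14:30–15:45, 16:00–18:45.
A \ B = 10:00–11:45, 12:30–12:45, 13:30–14:30, 15:45–16:00.
That is 4 disjoint pieces.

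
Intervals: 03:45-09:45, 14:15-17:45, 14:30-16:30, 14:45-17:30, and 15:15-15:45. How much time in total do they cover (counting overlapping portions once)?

9 h 30 min

Merged: 03:45-09:45, 14:15-17:45.
Lengths: 6 h + 3 h 30 min = 9 h 30 min.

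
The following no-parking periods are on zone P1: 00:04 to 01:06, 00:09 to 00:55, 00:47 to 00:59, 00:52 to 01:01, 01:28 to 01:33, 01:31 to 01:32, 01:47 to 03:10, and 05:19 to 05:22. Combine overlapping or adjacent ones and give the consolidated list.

00:04-01:06, 01:28-01:33, 01:47-03:10, 05:19-05:22

00:09-00:55 overlaps/touches 00:04-01:06 → extend to 00:04-01:06.
00:47-00:59 overlaps/touches 00:04-01:06 → extend to 00:04-01:06.
00:52-01:01 overlaps/touches 00:04-01:06 → extend to 00:04-01:06.
01:28-01:33 is disjoint → start new block.
01:31-01:32 overlaps/touches 01:28-01:33 → extend to 01:28-01:33.
01:47-03:10 is disjoint → start new block.
05:19-05:22 is disjoint → start new block.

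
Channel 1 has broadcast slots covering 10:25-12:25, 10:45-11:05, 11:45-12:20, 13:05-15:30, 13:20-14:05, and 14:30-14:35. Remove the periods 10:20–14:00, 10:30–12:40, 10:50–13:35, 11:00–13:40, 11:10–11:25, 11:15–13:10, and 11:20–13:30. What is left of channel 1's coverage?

A, merged: 10:25–12:25, 13:05–15:30.
B, merged: 10:20–14:00.
10:25–12:25 lies entirely inside B → drops out.
13:05–15:30 with B removed leaves 14:00–15:30.

14:00–15:30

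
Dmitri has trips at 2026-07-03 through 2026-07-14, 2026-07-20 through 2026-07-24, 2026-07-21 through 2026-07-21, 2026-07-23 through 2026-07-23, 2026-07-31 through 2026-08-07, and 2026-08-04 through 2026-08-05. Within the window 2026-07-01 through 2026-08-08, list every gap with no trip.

2026-07-01 through 2026-07-02, 2026-07-15 through 2026-07-19, 2026-07-25 through 2026-07-30, 2026-08-08 through 2026-08-08

Covered (merged): 2026-07-03 through 2026-07-14, 2026-07-20 through 2026-07-24, 2026-07-31 through 2026-08-07.
Gaps within 2026-07-01 through 2026-08-08: 2026-07-01 through 2026-07-02, 2026-07-15 through 2026-07-19, 2026-07-25 through 2026-07-30, 2026-08-08 through 2026-08-08.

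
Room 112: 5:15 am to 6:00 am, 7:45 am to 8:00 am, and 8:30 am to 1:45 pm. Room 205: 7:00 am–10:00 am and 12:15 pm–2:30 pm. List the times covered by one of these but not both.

A \ B = 5:15 am–6:00 am, 10:00 am–12:15 pm.
B \ A = 7:00 am–7:45 am, 8:00 am–8:30 am, 1:45 pm–2:30 pm.
Union of the two gives the symmetric difference.

5:15 am–6:00 am, 7:00 am–7:45 am, 8:00 am–8:30 am, 10:00 am–12:15 pm, 1:45 pm–2:30 pm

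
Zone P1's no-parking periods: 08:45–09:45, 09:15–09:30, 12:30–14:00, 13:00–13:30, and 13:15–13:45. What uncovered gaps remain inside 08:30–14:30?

08:30-08:45, 09:45-12:30, 14:00-14:30

The merged coverage is 08:45-09:45, 12:30-14:00.
Uncovered inside 08:30-14:30: 08:30-08:45, 09:45-12:30, 14:00-14:30.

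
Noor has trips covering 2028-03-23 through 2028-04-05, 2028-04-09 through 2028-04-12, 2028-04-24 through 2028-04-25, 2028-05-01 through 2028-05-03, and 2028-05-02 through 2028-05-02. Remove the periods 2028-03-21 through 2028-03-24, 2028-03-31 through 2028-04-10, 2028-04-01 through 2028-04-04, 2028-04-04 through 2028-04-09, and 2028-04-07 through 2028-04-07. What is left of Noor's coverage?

2028-03-25 through 2028-03-30, 2028-04-11 through 2028-04-12, 2028-04-24 through 2028-04-25, 2028-05-01 through 2028-05-03

First set merges to 2028-03-23 through 2028-04-05, 2028-04-09 through 2028-04-12, 2028-04-24 through 2028-04-25, 2028-05-01 through 2028-05-03.
Second set merges to 2028-03-21 through 2028-03-24, 2028-03-31 through 2028-04-10.
2028-03-23 through 2028-04-05 \ B = 2028-03-25 through 2028-03-30.
2028-04-09 through 2028-04-12 \ B = 2028-04-11 through 2028-04-12.
2028-04-24 through 2028-04-25: nothing removed.
2028-05-01 through 2028-05-03: nothing removed.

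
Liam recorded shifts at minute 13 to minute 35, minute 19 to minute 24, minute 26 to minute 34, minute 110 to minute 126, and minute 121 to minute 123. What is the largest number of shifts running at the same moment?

At minute 19, 2 of the intervals are simultaneously active.
No point has more.

2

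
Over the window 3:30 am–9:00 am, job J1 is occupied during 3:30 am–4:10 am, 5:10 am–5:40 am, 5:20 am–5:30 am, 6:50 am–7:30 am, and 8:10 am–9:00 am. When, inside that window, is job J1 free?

The merged coverage is 3:30 am–4:10 am, 5:10 am–5:40 am, 6:50 am–7:30 am, 8:10 am–9:00 am.
Uncovered inside 3:30 am–9:00 am: 4:10 am–5:10 am, 5:40 am–6:50 am, 7:30 am–8:10 am.

4:10 am–5:10 am, 5:40 am–6:50 am, 7:30 am–8:10 am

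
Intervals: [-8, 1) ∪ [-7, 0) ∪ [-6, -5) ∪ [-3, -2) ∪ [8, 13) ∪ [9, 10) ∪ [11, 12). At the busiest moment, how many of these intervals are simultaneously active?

Walk the sorted start/end points keeping a running depth.
The depth first hits 3 at -6.

3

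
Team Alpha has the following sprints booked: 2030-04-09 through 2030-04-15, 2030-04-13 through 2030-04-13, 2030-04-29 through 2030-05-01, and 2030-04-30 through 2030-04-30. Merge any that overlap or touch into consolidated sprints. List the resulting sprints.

2030-04-09 through 2030-04-15, 2030-04-29 through 2030-05-01

2030-04-13 through 2030-04-13 overlaps/touches 2030-04-09 through 2030-04-15 → extend to 2030-04-09 through 2030-04-15.
2030-04-29 through 2030-05-01 is disjoint → start new block.
2030-04-30 through 2030-04-30 overlaps/touches 2030-04-29 through 2030-05-01 → extend to 2030-04-29 through 2030-05-01.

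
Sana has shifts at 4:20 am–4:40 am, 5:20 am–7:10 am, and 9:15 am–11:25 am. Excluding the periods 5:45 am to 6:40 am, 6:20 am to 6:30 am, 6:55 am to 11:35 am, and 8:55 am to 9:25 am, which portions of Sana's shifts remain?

4:20 am–4:40 am, 5:20 am–5:45 am, 6:40 am–6:55 am

Second set merges to 5:45 am–6:40 am, 6:55 am–11:35 am.
4:20 am–4:40 am is untouched.
5:20 am–7:10 am with B removed leaves 5:20 am–5:45 am, 6:40 am–6:55 am.
9:15 am–11:25 am lies entirely inside B → drops out.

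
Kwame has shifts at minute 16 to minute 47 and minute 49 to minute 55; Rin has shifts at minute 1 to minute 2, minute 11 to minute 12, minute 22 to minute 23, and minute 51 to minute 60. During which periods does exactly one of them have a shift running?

minute 1 to minute 2, minute 11 to minute 12, minute 16 to minute 22, minute 23 to minute 47, minute 49 to minute 51, minute 55 to minute 60

A but not B: minute 16 to minute 22, minute 23 to minute 47, minute 49 to minute 51.
B but not A: minute 1 to minute 2, minute 11 to minute 12, minute 55 to minute 60.
Combining gives A △ B.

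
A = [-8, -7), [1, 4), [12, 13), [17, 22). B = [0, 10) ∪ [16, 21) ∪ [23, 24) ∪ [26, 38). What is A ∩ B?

[-8, -7) meets no B interval.
[1, 4) ∩ B → [1, 4).
[12, 13) meets no B interval.
[17, 22) ∩ B → [17, 21).

[1, 4) ∪ [17, 21)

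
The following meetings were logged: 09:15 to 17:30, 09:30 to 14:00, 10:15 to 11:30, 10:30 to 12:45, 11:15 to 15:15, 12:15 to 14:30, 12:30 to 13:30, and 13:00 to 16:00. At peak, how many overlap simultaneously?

Sweep endpoints in order; track running count of active intervals.
Peak of 6 reached at 12:30.

6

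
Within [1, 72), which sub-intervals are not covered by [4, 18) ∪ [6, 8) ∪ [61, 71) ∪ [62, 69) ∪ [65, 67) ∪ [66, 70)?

The merged coverage is [4, 18), [61, 71).
Uncovered inside [1, 72): [1, 4), [18, 61), [71, 72).

[1, 4) ∪ [18, 61) ∪ [71, 72)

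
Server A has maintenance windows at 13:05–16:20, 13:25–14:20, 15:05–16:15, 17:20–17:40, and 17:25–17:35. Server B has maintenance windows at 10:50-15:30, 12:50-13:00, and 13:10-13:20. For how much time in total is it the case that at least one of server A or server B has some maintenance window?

Merge the first list: 13:05–16:20, 17:20–17:40.
Merge the second list: 10:50–15:30.
A ∪ B = 10:50–16:20, 17:20–17:40.
Total: 5 h 30 min + 20 min = 5 h 50 min.

5 h 50 min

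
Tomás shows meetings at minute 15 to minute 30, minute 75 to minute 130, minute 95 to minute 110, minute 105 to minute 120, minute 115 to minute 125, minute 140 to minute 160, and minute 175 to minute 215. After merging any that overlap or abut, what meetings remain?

minute 75 to minute 130 is disjoint → start new block.
minute 95 to minute 110 overlaps/touches minute 75 to minute 130 → extend to minute 75 to minute 130.
minute 105 to minute 120 overlaps/touches minute 75 to minute 130 → extend to minute 75 to minute 130.
minute 115 to minute 125 overlaps/touches minute 75 to minute 130 → extend to minute 75 to minute 130.
minute 140 to minute 160 is disjoint → start new block.
minute 175 to minute 215 is disjoint → start new block.

minute 15 to minute 30, minute 75 to minute 130, minute 140 to minute 160, minute 175 to minute 215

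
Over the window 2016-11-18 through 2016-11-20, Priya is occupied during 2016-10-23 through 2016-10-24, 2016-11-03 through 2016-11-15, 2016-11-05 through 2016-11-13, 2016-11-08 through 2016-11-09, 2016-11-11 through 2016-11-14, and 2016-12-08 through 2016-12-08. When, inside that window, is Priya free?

The merged coverage is 2016-10-23 through 2016-10-24, 2016-11-03 through 2016-11-15, 2016-12-08 through 2016-12-08.
Uncovered inside 2016-11-18 through 2016-11-20: 2016-11-18 through 2016-11-20.

2016-11-18 through 2016-11-20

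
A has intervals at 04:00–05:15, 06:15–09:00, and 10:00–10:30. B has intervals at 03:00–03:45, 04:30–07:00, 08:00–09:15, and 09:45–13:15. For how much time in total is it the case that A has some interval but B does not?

A \ B = 04:00–04:30, 07:00–08:00.
Total: 30 min + 1 h = 1 h 30 min.

1 h 30 min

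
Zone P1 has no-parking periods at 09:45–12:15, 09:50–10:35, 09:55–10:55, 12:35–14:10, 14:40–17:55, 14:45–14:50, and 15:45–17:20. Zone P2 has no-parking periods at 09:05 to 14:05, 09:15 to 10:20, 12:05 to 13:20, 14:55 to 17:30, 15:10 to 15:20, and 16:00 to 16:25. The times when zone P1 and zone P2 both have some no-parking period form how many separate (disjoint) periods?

3

A, merged: 09:45–12:15, 12:35–14:10, 14:40–17:55.
B, merged: 09:05–14:05, 14:55–17:30.
A ∩ B = 09:45–12:15, 12:35–14:05, 14:55–17:30.
That is 3 disjoint pieces.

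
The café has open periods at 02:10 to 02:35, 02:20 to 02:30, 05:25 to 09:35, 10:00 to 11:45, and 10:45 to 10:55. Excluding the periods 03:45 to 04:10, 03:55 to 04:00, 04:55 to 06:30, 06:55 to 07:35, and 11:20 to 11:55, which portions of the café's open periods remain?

02:10–02:35, 06:30–06:55, 07:35–09:35, 10:00–11:20

Merge the first list: 02:10–02:35, 05:25–09:35, 10:00–11:45.
Merge the second list: 03:45–04:10, 04:55–06:30, 06:55–07:35, 11:20–11:55.
02:10–02:35: no B overlap → unchanged.
05:25–09:35 minus B → 06:30–06:55, 07:35–09:35.
10:00–11:45 minus B → 10:00–11:20.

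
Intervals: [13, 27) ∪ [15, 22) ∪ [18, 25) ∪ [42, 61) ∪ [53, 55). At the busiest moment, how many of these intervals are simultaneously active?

3

Sweep endpoints in order; track running count of active intervals.
Peak of 3 reached at 18.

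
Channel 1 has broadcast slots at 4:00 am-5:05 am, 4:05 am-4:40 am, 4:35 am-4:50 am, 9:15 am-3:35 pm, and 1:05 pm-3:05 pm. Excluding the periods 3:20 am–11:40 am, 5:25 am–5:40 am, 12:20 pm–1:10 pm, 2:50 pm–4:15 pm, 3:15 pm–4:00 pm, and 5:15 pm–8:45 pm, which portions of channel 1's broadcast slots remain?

First set merges to 4:00 am–5:05 am, 9:15 am–3:35 pm.
Second set merges to 3:20 am–11:40 am, 12:20 pm–1:10 pm, 2:50 pm–4:15 pm, 5:15 pm–8:45 pm.
4:00 am–5:05 am lies entirely inside B → drops out.
9:15 am–3:35 pm with B removed leaves 11:40 am–12:20 pm, 1:10 pm–2:50 pm.

11:40 am–12:20 pm, 1:10 pm–2:50 pm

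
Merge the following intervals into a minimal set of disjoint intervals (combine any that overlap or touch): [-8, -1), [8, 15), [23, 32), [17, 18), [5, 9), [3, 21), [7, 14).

[-8, -1) ∪ [3, 21) ∪ [23, 32)

Sort by start: [-8, -1), [3, 21), [5, 9), [7, 14), [8, 15), [17, 18), [23, 32).
[3, 21) is disjoint → start new block.
[5, 9) overlaps/touches [3, 21) → extend to [3, 21).
[7, 14) overlaps/touches [3, 21) → extend to [3, 21).
[8, 15) overlaps/touches [3, 21) → extend to [3, 21).
[17, 18) overlaps/touches [3, 21) → extend to [3, 21).
[23, 32) is disjoint → start new block.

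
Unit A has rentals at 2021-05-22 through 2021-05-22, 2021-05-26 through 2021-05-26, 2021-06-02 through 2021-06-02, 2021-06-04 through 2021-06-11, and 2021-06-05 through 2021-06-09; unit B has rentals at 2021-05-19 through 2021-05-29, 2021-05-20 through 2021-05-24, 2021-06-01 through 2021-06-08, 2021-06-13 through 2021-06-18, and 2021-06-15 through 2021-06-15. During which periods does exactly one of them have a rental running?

A, merged: 2021-05-22 through 2021-05-22, 2021-05-26 through 2021-05-26, 2021-06-02 through 2021-06-02, 2021-06-04 through 2021-06-11.
B, merged: 2021-05-19 through 2021-05-29, 2021-06-01 through 2021-06-08, 2021-06-13 through 2021-06-18.
A \ B = 2021-06-09 through 2021-06-11.
B \ A = 2021-05-19 through 2021-05-21, 2021-05-23 through 2021-05-25, 2021-05-27 through 2021-05-29, 2021-06-01 through 2021-06-01, 2021-06-03 through 2021-06-03, 2021-06-13 through 2021-06-18.
Union of the two gives the symmetric difference.

2021-05-19 through 2021-05-21, 2021-05-23 through 2021-05-25, 2021-05-27 through 2021-05-29, 2021-06-01 through 2021-06-01, 2021-06-03 through 2021-06-03, 2021-06-09 through 2021-06-11, 2021-06-13 through 2021-06-18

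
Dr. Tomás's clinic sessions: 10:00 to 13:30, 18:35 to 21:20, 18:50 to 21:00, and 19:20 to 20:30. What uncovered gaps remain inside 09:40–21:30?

09:40-10:00, 13:30-18:35, 21:20-21:30

The merged coverage is 10:00-13:30, 18:35-21:20.
Complement within 09:40-21:30: 09:40-10:00, 13:30-18:35, 21:20-21:30.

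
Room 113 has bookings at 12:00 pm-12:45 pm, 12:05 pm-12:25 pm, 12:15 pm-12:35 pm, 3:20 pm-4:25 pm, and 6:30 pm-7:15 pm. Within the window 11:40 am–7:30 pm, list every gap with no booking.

11:40 am–12:00 pm, 12:45 pm–3:20 pm, 4:25 pm–6:30 pm, 7:15 pm–7:30 pm

Covered (merged): 12:00 pm–12:45 pm, 3:20 pm–4:25 pm, 6:30 pm–7:15 pm.
Uncovered inside 11:40 am–7:30 pm: 11:40 am–12:00 pm, 12:45 pm–3:20 pm, 4:25 pm–6:30 pm, 7:15 pm–7:30 pm.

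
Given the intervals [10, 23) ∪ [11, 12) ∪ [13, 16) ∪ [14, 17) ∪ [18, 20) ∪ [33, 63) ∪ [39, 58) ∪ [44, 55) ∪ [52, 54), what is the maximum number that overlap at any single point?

4

At 52, 4 of the intervals are simultaneously active.
No point has more.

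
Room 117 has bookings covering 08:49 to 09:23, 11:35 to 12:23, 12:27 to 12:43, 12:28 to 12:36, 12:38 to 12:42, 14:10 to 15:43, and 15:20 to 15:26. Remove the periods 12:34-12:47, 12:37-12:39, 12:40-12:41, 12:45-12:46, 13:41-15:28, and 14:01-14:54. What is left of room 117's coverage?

08:49–09:23, 11:35–12:23, 12:27–12:34, 15:28–15:43

A, merged: 08:49–09:23, 11:35–12:23, 12:27–12:43, 14:10–15:43.
B, merged: 12:34–12:47, 13:41–15:28.
08:49–09:23: no B overlap → unchanged.
11:35–12:23: no B overlap → unchanged.
12:27–12:43 minus B → 12:27–12:34.
14:10–15:43 minus B → 15:28–15:43.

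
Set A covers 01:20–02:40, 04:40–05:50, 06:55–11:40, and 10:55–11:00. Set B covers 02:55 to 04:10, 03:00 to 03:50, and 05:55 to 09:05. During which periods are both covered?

06:55-09:05

Merge the first list: 01:20-02:40, 04:40-05:50, 06:55-11:40.
Merge the second list: 02:55-04:10, 05:55-09:05.
01:20-02:40: no overlap with the second set.
04:40-05:50: no overlap with the second set.
06:55-11:40 meets the second set on 06:55-09:05.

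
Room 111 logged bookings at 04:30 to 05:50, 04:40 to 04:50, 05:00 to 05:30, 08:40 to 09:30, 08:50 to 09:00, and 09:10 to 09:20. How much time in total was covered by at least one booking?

2 h 10 min

Merged: 04:30–05:50, 08:40–09:30.
Lengths: 1 h 20 min + 50 min = 2 h 10 min.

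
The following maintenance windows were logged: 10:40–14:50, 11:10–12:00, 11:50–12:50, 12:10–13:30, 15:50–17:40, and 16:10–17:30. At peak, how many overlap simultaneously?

Walk the sorted start/end points keeping a running depth.
The depth first hits 3 at 11:50.

3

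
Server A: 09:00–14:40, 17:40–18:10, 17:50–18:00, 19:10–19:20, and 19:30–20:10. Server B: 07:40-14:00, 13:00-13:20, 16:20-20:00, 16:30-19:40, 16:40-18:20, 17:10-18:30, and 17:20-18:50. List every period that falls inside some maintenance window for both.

A, merged: 09:00–14:40, 17:40–18:10, 19:10–19:20, 19:30–20:10.
B, merged: 07:40–14:00, 16:20–20:00.
09:00–14:40 meets the second set on 09:00–14:00.
17:40–18:10 meets the second set on 17:40–18:10.
19:10–19:20 meets the second set on 19:10–19:20.
19:30–20:10 meets the second set on 19:30–20:00.

09:00–14:00, 17:40–18:10, 19:10–19:20, 19:30–20:00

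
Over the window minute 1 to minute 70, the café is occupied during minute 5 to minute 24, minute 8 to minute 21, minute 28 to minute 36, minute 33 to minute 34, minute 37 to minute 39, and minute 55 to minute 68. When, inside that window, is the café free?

minute 1 to minute 5, minute 24 to minute 28, minute 36 to minute 37, minute 39 to minute 55, minute 68 to minute 70

The merged coverage is minute 5 to minute 24, minute 28 to minute 36, minute 37 to minute 39, minute 55 to minute 68.
Gaps within minute 1 to minute 70: minute 1 to minute 5, minute 24 to minute 28, minute 36 to minute 37, minute 39 to minute 55, minute 68 to minute 70.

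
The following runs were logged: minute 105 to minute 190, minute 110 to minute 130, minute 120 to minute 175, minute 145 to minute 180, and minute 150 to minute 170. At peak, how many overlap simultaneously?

4

Walk the sorted start/end points keeping a running depth.
The depth first hits 4 at minute 150.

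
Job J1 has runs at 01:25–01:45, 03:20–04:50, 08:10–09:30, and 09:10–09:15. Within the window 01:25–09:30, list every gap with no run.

01:45–03:20, 04:50–08:10

Covered (merged): 01:25–01:45, 03:20–04:50, 08:10–09:30.
Uncovered inside 01:25–09:30: 01:45–03:20, 04:50–08:10.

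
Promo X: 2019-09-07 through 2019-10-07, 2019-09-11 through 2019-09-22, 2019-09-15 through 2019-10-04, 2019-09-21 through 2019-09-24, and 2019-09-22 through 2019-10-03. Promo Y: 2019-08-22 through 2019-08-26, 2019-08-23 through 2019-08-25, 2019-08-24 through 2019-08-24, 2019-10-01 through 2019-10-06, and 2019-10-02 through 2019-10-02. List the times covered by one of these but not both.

2019-08-22 through 2019-08-26, 2019-09-07 through 2019-09-30, 2019-10-07 through 2019-10-07

Merge the first list: 2019-09-07 through 2019-10-07.
Merge the second list: 2019-08-22 through 2019-08-26, 2019-10-01 through 2019-10-06.
A but not B: 2019-09-07 through 2019-09-30, 2019-10-07 through 2019-10-07.
B but not A: 2019-08-22 through 2019-08-26.
Combining gives A △ B.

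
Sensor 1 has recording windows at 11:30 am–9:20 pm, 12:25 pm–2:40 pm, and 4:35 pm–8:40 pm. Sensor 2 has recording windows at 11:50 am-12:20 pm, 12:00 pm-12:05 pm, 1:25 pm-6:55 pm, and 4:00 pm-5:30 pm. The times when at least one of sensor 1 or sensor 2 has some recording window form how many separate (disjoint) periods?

Merge the first list: 11:30 am–9:20 pm.
Merge the second list: 11:50 am–12:20 pm, 1:25 pm–6:55 pm.
A ∪ B = 11:30 am–9:20 pm.
That is 1 disjoint piece.

1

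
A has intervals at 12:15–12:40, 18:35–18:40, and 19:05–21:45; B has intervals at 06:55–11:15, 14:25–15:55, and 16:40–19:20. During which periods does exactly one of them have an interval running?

06:55–11:15, 12:15–12:40, 14:25–15:55, 16:40–18:35, 18:40–19:05, 19:20–21:45

A but not B: 12:15–12:40, 19:20–21:45.
B but not A: 06:55–11:15, 14:25–15:55, 16:40–18:35, 18:40–19:05.
Combining gives A △ B.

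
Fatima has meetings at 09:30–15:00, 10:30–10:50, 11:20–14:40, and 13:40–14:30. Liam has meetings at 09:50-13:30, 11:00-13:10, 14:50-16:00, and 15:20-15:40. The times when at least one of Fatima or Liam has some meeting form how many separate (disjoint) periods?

1

A, merged: 09:30-15:00.
B, merged: 09:50-13:30, 14:50-16:00.
A ∪ B = 09:30-16:00.
That is 1 disjoint piece.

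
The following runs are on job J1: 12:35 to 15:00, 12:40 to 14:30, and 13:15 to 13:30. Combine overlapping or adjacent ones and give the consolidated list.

12:35–15:00

12:40–14:30 overlaps/touches 12:35–15:00 → extend to 12:35–15:00.
13:15–13:30 overlaps/touches 12:35–15:00 → extend to 12:35–15:00.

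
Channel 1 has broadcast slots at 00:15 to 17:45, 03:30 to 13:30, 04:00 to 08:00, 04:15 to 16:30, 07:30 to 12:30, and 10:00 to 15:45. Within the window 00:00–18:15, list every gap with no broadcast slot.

After merging, the occupied span is 00:15-17:45.
Complement within 00:00-18:15: 00:00-00:15, 17:45-18:15.

00:00-00:15, 17:45-18:15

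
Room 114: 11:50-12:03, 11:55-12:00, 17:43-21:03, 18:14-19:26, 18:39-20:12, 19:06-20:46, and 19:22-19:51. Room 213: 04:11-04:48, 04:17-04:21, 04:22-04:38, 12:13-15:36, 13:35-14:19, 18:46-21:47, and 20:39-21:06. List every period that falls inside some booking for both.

First set merges to 11:50–12:03, 17:43–21:03.
Second set merges to 04:11–04:48, 12:13–15:36, 18:46–21:47.
11:50–12:03 falls entirely outside B.
17:43–21:03 overlaps B on 18:46–21:03.

18:46–21:03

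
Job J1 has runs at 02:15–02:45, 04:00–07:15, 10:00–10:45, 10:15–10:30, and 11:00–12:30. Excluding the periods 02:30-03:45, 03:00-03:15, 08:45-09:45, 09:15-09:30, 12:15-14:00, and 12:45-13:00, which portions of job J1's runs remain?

A, merged: 02:15-02:45, 04:00-07:15, 10:00-10:45, 11:00-12:30.
B, merged: 02:30-03:45, 08:45-09:45, 12:15-14:00.
02:15-02:45 \ B = 02:15-02:30.
04:00-07:15: nothing removed.
10:00-10:45: nothing removed.
11:00-12:30 \ B = 11:00-12:15.

02:15-02:30, 04:00-07:15, 10:00-10:45, 11:00-12:15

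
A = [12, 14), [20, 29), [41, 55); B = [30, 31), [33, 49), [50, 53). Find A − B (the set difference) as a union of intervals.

[12, 14) ∪ [20, 29) ∪ [49, 50) ∪ [53, 55)

[12, 14): no B overlap → unchanged.
[20, 29): no B overlap → unchanged.
[41, 55) minus B → [49, 50), [53, 55).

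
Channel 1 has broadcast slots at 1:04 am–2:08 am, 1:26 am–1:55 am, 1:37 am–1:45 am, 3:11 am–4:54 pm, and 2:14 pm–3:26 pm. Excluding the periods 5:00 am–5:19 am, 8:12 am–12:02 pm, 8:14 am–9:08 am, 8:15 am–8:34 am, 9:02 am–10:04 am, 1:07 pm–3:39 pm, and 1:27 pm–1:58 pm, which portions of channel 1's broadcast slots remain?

1:04 am-2:08 am, 3:11 am-5:00 am, 5:19 am-8:12 am, 12:02 pm-1:07 pm, 3:39 pm-4:54 pm

Merge the first list: 1:04 am-2:08 am, 3:11 am-4:54 pm.
Merge the second list: 5:00 am-5:19 am, 8:12 am-12:02 pm, 1:07 pm-3:39 pm.
1:04 am-2:08 am is untouched.
3:11 am-4:54 pm with B removed leaves 3:11 am-5:00 am, 5:19 am-8:12 am, 12:02 pm-1:07 pm, 3:39 pm-4:54 pm.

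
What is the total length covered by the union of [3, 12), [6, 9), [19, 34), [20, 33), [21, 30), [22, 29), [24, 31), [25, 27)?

Merged: [3, 12), [19, 34).
Lengths: 9 + 15 = 24.

24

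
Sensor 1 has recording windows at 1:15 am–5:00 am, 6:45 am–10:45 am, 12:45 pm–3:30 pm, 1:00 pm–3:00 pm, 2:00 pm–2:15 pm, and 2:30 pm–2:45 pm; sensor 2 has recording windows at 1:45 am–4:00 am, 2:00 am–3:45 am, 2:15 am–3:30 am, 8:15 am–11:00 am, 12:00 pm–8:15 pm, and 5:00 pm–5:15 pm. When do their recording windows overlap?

A, merged: 1:15 am–5:00 am, 6:45 am–10:45 am, 12:45 pm–3:30 pm.
B, merged: 1:45 am–4:00 am, 8:15 am–11:00 am, 12:00 pm–8:15 pm.
1:15 am–5:00 am overlaps B on 1:45 am–4:00 am.
6:45 am–10:45 am overlaps B on 8:15 am–10:45 am.
12:45 pm–3:30 pm overlaps B on 12:45 pm–3:30 pm.

1:45 am–4:00 am, 8:15 am–10:45 am, 12:45 pm–3:30 pm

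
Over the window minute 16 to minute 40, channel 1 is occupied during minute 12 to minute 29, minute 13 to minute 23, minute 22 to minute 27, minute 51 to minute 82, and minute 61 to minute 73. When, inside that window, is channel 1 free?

Covered (merged): minute 12 to minute 29, minute 51 to minute 82.
Gaps within minute 16 to minute 40: minute 29 to minute 40.

minute 29 to minute 40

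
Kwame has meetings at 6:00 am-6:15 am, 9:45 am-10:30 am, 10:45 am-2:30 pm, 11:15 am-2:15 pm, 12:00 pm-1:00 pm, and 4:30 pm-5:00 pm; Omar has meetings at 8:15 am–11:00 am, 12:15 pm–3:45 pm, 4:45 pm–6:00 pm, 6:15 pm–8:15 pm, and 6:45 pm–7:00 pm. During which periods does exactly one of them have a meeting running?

6:00 am–6:15 am, 8:15 am–9:45 am, 10:30 am–10:45 am, 11:00 am–12:15 pm, 2:30 pm–3:45 pm, 4:30 pm–4:45 pm, 5:00 pm–6:00 pm, 6:15 pm–8:15 pm

Merge the first list: 6:00 am–6:15 am, 9:45 am–10:30 am, 10:45 am–2:30 pm, 4:30 pm–5:00 pm.
Merge the second list: 8:15 am–11:00 am, 12:15 pm–3:45 pm, 4:45 pm–6:00 pm, 6:15 pm–8:15 pm.
A \ B = 6:00 am–6:15 am, 11:00 am–12:15 pm, 4:30 pm–4:45 pm.
B \ A = 8:15 am–9:45 am, 10:30 am–10:45 am, 2:30 pm–3:45 pm, 5:00 pm–6:00 pm, 6:15 pm–8:15 pm.
Union of the two gives the symmetric difference.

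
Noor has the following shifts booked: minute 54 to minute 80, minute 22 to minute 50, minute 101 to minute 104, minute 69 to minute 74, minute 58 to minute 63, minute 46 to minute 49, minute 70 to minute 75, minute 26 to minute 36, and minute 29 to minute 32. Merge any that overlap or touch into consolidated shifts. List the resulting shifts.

Sort by start: minute 22 to minute 50, minute 26 to minute 36, minute 29 to minute 32, minute 46 to minute 49, minute 54 to minute 80, minute 58 to minute 63, minute 69 to minute 74, minute 70 to minute 75, minute 101 to minute 104.
minute 26 to minute 36 overlaps/touches minute 22 to minute 50 → extend to minute 22 to minute 50.
minute 29 to minute 32 overlaps/touches minute 22 to minute 50 → extend to minute 22 to minute 50.
minute 46 to minute 49 overlaps/touches minute 22 to minute 50 → extend to minute 22 to minute 50.
minute 54 to minute 80 is disjoint → start new block.
minute 58 to minute 63 overlaps/touches minute 54 to minute 80 → extend to minute 54 to minute 80.
minute 69 to minute 74 overlaps/touches minute 54 to minute 80 → extend to minute 54 to minute 80.
minute 70 to minute 75 overlaps/touches minute 54 to minute 80 → extend to minute 54 to minute 80.
minute 101 to minute 104 is disjoint → start new block.

minute 22 to minute 50, minute 54 to minute 80, minute 101 to minute 104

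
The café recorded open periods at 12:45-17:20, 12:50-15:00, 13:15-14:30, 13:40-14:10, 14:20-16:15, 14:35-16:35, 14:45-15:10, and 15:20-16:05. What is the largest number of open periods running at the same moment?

Walk the sorted start/end points keeping a running depth.
The depth first hits 5 at 14:45.

5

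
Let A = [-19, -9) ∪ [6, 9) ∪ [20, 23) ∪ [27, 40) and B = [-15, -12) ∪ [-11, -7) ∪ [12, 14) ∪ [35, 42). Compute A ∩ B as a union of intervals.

[-15, -12) ∪ [-11, -9) ∪ [35, 40)

[-19, -9) ∩ B → [-15, -12), [-11, -9).
[6, 9) meets no B interval.
[20, 23) meets no B interval.
[27, 40) ∩ B → [35, 40).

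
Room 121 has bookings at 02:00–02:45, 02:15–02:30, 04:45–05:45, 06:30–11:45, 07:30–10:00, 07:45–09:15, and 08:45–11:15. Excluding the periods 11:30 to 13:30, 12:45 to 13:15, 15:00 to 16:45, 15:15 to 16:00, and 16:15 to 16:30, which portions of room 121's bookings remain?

02:00-02:45, 04:45-05:45, 06:30-11:30

First set merges to 02:00-02:45, 04:45-05:45, 06:30-11:45.
Second set merges to 11:30-13:30, 15:00-16:45.
02:00-02:45: nothing removed.
04:45-05:45: nothing removed.
06:30-11:45 \ B = 06:30-11:30.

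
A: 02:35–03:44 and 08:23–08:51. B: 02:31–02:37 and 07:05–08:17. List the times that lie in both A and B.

02:35–02:37

02:35–03:44 ∩ B → 02:35–02:37.
08:23–08:51 meets no B interval.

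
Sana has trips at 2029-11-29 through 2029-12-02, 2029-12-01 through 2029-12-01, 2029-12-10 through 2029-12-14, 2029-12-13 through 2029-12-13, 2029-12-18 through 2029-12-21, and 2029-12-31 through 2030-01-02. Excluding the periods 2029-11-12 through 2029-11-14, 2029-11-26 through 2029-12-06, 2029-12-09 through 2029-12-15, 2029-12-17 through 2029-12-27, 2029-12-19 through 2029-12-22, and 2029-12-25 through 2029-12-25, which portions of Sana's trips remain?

Merge the first list: 2029-11-29 through 2029-12-02, 2029-12-10 through 2029-12-14, 2029-12-18 through 2029-12-21, 2029-12-31 through 2030-01-02.
Merge the second list: 2029-11-12 through 2029-11-14, 2029-11-26 through 2029-12-06, 2029-12-09 through 2029-12-15, 2029-12-17 through 2029-12-27.
2029-11-29 through 2029-12-02 lies entirely inside B → drops out.
2029-12-10 through 2029-12-14 lies entirely inside B → drops out.
2029-12-18 through 2029-12-21 lies entirely inside B → drops out.
2029-12-31 through 2030-01-02 is untouched.

2029-12-31 through 2030-01-02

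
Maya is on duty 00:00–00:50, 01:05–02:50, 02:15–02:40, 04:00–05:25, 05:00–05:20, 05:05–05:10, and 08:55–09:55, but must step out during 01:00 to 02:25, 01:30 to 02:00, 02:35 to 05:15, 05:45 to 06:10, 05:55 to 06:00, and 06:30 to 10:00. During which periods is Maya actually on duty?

00:00–00:50, 02:25–02:35, 05:15–05:25

A, merged: 00:00–00:50, 01:05–02:50, 04:00–05:25, 08:55–09:55.
B, merged: 01:00–02:25, 02:35–05:15, 05:45–06:10, 06:30–10:00.
00:00–00:50: no B overlap → unchanged.
01:05–02:50 minus B → 02:25–02:35.
04:00–05:25 minus B → 05:15–05:25.
08:55–09:55: fully covered by B → removed.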